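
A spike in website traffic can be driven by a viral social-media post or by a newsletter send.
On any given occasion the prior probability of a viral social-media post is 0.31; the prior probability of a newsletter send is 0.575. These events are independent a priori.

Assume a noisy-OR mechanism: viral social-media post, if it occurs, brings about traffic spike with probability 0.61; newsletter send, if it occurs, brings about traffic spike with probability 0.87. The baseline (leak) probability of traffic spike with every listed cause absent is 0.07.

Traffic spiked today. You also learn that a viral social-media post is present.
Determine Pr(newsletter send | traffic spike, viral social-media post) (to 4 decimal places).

Under noisy-OR, P(traffic spike | causes) = 1 − (1−0.07)·∏(1−qᵢ) over the active causes.
P(traffic spike | viral social-media post) = 0.6373×0.425 + 0.952849×0.575 = 0.270852 + 0.547888 = 0.818740
The newsletter send-present share is 0.952849×0.575 = 0.547888.
P(newsletter send | traffic spike, viral social-media post) = 0.547888 / 0.818740 ≈ 0.6692

Pr(newsletter send | traffic spike, viral social-media post) ≈ 0.6692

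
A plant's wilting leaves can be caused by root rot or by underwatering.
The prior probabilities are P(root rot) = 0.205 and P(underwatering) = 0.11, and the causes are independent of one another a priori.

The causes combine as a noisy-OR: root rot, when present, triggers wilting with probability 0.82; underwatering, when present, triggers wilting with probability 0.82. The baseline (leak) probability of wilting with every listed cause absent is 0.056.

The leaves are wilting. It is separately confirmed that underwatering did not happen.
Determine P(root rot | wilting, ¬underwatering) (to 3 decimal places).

P(root rot | wilting, ¬underwatering) ≈ 0.793

Under noisy-OR, P(wilting | causes) = 1 − (1−0.056)·∏(1−qᵢ) over the active causes.
P(wilting | ¬underwatering) = 0.056·0.795 + 0.83008·0.205 = 0.044520 + 0.170166 = 0.214686
Of this, 0.170166 comes from 0.83008·0.205 (the root rot=true cases).
Hence the posterior is 0.170166/0.214686 ≈ 0.793.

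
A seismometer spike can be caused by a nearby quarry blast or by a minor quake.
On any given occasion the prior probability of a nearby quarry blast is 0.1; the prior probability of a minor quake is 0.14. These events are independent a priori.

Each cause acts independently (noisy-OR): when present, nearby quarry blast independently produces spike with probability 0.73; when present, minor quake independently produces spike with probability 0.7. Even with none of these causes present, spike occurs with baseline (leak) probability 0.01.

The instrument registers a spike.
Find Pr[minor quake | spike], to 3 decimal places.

Pr[minor quake | spike] ≈ 0.589

Under noisy-OR, P(spike | causes) = 1 − (1−0.01)·∏(1−qᵢ) over the active causes.
For the numerator, keep only minor quake=true terms: 0.088578 + 0.012877 = 0.101455
The normalizing constant is 0.01×0.9×0.86 + 0.703×0.9×0.14 + 0.7327×0.1×0.86 + 0.91981×0.1×0.14 = 0.172207
Posterior = 0.101455 / 0.172207 ≈ 0.589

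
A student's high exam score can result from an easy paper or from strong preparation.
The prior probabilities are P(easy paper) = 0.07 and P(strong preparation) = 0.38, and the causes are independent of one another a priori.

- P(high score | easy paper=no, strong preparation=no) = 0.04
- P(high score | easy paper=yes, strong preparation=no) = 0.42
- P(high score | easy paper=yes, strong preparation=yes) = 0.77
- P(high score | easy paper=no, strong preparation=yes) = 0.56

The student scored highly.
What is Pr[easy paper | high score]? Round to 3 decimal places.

Pr[easy paper | high score] ≈ 0.149

Weight on easy paper=true, given the evidence: 0.018228 + 0.020482 = 0.038710
Normalizer over all consistent configurations: 0.04·0.93·0.62 + 0.56·0.93·0.38 + 0.42·0.07·0.62 + 0.77·0.07·0.38 = 0.259678
P(easy paper | high score) = 0.038710/0.259678 ≈ 0.149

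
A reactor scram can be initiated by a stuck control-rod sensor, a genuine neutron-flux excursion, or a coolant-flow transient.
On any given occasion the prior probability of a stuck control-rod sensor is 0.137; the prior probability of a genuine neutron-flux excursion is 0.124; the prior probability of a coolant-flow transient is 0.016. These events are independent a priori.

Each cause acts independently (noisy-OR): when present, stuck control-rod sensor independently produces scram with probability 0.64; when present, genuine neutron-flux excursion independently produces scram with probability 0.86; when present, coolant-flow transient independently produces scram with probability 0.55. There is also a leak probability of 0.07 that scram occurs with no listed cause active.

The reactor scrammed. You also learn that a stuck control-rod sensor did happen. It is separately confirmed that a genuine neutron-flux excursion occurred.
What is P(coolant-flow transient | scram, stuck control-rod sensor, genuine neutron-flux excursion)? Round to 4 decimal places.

P(coolant-flow transient | scram, stuck control-rod sensor, genuine neutron-flux excursion) ≈ 0.0164

Under noisy-OR, P(scram | causes) = 1 − (1−0.07)·∏(1−qᵢ) over the active causes.
Enumerate both values of coolant-flow transient and weight by the priors:
  P(scram | stuck control-rod sensor, genuine neutron-flux excursion) = 0.953128*0.984 + 0.978908*0.016
        = 0.937878 + 0.015663 = 0.953541
Configurations with coolant-flow transient contribute 0.015663, so
  P(coolant-flow transient | scram, stuck control-rod sensor, genuine neutron-flux excursion) = 0.015663 / 0.953541 ≈ 0.0164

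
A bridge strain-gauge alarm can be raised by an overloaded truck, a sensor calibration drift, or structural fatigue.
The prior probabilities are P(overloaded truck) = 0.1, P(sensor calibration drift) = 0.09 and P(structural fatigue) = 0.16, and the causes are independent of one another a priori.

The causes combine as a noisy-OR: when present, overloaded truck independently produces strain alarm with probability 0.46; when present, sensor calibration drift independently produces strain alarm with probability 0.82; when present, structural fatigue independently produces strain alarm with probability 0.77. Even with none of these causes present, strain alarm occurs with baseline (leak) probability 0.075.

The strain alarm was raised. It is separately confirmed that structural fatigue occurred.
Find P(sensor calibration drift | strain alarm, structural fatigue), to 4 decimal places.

P(sensor calibration drift | strain alarm, structural fatigue) ≈ 0.1068

Under noisy-OR, P(strain alarm | causes) = 1 − (1−0.075)·∏(1−qᵢ) over the active causes.
Weight on sensor calibration drift=true, given the evidence: 0.077898 + 0.008814 = 0.086712
Normalizer over all consistent configurations: 0.78725*0.9*0.91 + 0.961705*0.9*0.09 + 0.885115*0.1*0.91 + 0.979321*0.1*0.09 = 0.812015
Posterior = 0.086712 / 0.812015 ≈ 0.1068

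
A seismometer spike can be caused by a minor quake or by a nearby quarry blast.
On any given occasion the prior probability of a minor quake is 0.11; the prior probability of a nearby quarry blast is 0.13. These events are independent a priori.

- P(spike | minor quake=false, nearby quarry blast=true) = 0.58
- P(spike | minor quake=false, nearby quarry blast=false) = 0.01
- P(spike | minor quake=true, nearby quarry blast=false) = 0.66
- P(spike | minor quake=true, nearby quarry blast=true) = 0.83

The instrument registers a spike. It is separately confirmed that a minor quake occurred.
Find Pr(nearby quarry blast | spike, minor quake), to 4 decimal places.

P(spike | minor quake) = 0.66×0.87 + 0.83×0.13 = 0.574200 + 0.107900 = 0.682100
The nearby quarry blast-present share is 0.83×0.13 = 0.107900.
P(nearby quarry blast | spike, minor quake) = 0.107900 / 0.682100 ≈ 0.1582

Pr(nearby quarry blast | spike, minor quake) ≈ 0.1582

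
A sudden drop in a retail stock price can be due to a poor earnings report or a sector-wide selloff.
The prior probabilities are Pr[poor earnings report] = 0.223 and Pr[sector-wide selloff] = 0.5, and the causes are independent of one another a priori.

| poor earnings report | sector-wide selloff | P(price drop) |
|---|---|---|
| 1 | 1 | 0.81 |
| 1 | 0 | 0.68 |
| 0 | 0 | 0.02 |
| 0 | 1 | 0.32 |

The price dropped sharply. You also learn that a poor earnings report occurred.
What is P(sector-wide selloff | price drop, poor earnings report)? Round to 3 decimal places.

P(sector-wide selloff | price drop, poor earnings report) ≈ 0.544

Numerator (weight on configurations with sector-wide selloff): 0.81·0.5 = 0.405000
The normalizing constant is 0.68·0.5 + 0.81·0.5 = 0.745000
P(sector-wide selloff | price drop, poor earnings report) = 0.405000/0.745000 ≈ 0.544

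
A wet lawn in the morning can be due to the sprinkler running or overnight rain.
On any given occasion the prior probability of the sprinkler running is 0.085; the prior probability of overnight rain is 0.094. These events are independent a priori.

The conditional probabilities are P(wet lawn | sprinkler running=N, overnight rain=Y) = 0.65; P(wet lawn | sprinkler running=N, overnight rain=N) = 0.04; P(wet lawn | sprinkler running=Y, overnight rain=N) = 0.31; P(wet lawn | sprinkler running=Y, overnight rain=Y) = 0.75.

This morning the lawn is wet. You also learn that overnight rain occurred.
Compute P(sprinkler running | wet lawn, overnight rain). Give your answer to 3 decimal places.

P(sprinkler running | wet lawn, overnight rain) ≈ 0.097

By total probability over both values of sprinkler running:
  P(wet lawn | overnight rain) = 0.65×0.915 + 0.75×0.085
        = 0.594750 + 0.063750 = 0.658500
Keeping only the sprinkler running-present terms gives 0.063750, so
  P(sprinkler running | wet lawn, overnight rain) = 0.063750 / 0.658500 ≈ 0.097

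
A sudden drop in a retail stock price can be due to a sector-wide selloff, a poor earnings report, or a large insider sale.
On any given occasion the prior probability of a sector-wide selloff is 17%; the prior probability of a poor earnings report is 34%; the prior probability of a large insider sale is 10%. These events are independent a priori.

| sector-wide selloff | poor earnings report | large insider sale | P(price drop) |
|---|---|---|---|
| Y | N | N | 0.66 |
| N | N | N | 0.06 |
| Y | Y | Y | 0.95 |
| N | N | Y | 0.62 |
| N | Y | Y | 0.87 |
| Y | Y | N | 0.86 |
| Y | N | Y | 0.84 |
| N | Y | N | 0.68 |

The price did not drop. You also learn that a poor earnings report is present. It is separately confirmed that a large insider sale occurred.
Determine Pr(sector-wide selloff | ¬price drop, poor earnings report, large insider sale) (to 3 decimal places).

Pr(sector-wide selloff | ¬price drop, poor earnings report, large insider sale) ≈ 0.073

Weight on sector-wide selloff=true, given the evidence: 0.05·0.17 = 0.008500
The normalizing constant is 0.13·0.83 + 0.05·0.17 = 0.116400
Posterior = 0.008500 / 0.116400 ≈ 0.073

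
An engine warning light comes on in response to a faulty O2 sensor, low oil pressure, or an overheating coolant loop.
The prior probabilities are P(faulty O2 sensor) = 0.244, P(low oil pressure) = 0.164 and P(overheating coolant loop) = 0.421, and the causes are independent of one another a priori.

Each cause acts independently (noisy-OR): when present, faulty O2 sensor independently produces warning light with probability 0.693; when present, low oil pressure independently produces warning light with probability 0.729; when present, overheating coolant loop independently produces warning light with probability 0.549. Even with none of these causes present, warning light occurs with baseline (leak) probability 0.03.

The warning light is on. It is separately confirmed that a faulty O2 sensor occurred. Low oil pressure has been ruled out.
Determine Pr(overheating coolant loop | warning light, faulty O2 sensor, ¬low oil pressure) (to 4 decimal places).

Under noisy-OR, P(warning light | causes) = 1 − (1−0.03)·∏(1−qᵢ) over the active causes.
P(warning light | faulty O2 sensor, ¬low oil pressure) = 0.70221·0.579 + 0.865697·0.421 = 0.406580 + 0.364458 = 0.771038
Of this, 0.364458 comes from 0.865697·0.421 (the overheating coolant loop=true cases).
Hence the posterior is 0.364458/0.771038 ≈ 0.4727.

Pr(overheating coolant loop | warning light, faulty O2 sensor, ¬low oil pressure) ≈ 0.4727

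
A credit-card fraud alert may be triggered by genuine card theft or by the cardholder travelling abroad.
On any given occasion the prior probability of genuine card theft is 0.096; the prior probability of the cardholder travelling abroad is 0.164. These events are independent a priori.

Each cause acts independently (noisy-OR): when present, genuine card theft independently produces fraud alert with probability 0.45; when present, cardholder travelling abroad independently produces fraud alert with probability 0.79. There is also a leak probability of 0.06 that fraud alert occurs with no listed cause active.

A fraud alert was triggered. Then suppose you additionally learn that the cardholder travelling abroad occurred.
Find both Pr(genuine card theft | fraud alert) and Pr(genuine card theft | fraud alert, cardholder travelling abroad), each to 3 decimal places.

Under noisy-OR, P(fraud alert | causes) = 1 − (1−0.06)·∏(1−qᵢ) over the active causes.
By total probability over the 4 (genuine card theft, cardholder travelling abroad) configurations:
  P(fraud alert) = 0.06*0.904*0.836 + 0.8026*0.904*0.164 + 0.483*0.096*0.836 + 0.89143*0.096*0.164
        = 0.045345 + 0.118990 + 0.038764 + 0.014035 = 0.217134
Keeping only the genuine card theft-present terms gives 0.052799, so
  P(genuine card theft | fraud alert) = 0.052799 / 0.217134 ≈ 0.243

With the extra evidence:
P(fraud alert | cardholder travelling abroad) = 0.8026*0.904 + 0.89143*0.096 = 0.725550 + 0.085577 = 0.811127
Restricting to configurations with genuine card theft present: 0.89143*0.096 = 0.085577.
So P(genuine card theft | fraud alert, cardholder travelling abroad) = 0.085577/0.811127 ≈ 0.106.

Pr(genuine card theft | fraud alert) ≈ 0.243; Pr(genuine card theft | fraud alert, cardholder travelling abroad) ≈ 0.106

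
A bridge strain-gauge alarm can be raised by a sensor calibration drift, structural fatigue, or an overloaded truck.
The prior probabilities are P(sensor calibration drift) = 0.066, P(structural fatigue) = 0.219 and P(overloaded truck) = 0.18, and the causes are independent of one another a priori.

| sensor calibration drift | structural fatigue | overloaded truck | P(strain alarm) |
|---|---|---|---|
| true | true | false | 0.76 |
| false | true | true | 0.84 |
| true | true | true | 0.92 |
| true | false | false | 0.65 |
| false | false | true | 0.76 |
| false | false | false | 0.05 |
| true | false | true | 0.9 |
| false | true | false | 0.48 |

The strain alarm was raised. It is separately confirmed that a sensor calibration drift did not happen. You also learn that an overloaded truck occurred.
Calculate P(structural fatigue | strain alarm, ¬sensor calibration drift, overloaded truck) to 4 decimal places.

P(structural fatigue | strain alarm, ¬sensor calibration drift, overloaded truck) ≈ 0.2366

Sum P(strain alarm|·) weighted by the priors over both values of structural fatigue:
  P(strain alarm | ¬sensor calibration drift, overloaded truck) = 0.76×0.781 + 0.84×0.219
        = 0.593560 + 0.183960 = 0.777520
Configurations with structural fatigue contribute 0.183960, so
  P(structural fatigue | strain alarm, ¬sensor calibration drift, overloaded truck) = 0.183960 / 0.777520 ≈ 0.2366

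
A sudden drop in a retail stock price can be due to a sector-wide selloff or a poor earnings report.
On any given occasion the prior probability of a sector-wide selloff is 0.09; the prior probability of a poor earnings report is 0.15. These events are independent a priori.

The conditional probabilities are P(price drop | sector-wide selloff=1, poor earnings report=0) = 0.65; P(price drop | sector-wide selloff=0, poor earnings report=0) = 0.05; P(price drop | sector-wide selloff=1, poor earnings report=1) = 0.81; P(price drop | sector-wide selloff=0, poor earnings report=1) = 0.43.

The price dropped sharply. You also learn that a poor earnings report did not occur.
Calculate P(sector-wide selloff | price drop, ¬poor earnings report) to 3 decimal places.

P(price drop | ¬poor earnings report) = 0.05×0.91 + 0.65×0.09 = 0.045500 + 0.058500 = 0.104000
Restricting to configurations with sector-wide selloff present: 0.65×0.09 = 0.058500.
P(sector-wide selloff | price drop, ¬poor earnings report) = 0.058500 / 0.104000 ≈ 0.562

P(sector-wide selloff | price drop, ¬poor earnings report) ≈ 0.562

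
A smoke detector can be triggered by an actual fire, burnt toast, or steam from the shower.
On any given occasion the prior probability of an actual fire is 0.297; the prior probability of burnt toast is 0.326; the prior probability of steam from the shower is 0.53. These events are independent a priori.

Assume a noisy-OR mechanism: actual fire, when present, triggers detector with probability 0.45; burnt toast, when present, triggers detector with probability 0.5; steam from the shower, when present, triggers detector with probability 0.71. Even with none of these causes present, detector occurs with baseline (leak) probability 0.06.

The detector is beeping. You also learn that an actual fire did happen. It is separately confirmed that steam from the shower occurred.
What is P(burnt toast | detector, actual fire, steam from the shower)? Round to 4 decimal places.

P(burnt toast | detector, actual fire, steam from the shower) ≈ 0.3448

Under noisy-OR, P(detector | causes) = 1 − (1−0.06)·∏(1−qᵢ) over the active causes.
Sum P(detector|·) weighted by the priors over both values of burnt toast:
  P(detector | actual fire, steam from the shower) = 0.85007×0.674 + 0.925035×0.326
        = 0.572947 + 0.301561 = 0.874508
Configurations with burnt toast contribute 0.301561, so
  P(burnt toast | detector, actual fire, steam from the shower) = 0.301561 / 0.874508 ≈ 0.3448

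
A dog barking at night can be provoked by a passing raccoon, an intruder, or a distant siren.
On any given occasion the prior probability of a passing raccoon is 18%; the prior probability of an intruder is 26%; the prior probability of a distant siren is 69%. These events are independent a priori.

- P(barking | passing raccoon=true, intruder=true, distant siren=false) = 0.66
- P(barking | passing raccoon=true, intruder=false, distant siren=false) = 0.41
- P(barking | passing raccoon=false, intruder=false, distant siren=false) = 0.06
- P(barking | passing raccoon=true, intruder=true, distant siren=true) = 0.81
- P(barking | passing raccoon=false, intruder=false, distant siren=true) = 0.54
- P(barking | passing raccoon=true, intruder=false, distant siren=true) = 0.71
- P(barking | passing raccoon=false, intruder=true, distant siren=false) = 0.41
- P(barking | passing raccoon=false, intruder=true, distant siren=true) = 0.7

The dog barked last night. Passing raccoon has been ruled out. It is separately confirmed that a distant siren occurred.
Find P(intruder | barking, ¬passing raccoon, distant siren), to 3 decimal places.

P(intruder | barking, ¬passing raccoon, distant siren) ≈ 0.313

P(barking | ¬passing raccoon, distant siren) = 0.54*0.74 + 0.7*0.26 = 0.399600 + 0.182000 = 0.581600
Of this, 0.182000 comes from 0.7*0.26 (the intruder=true cases).
P(intruder | barking, ¬passing raccoon, distant siren) = 0.182000 / 0.581600 ≈ 0.313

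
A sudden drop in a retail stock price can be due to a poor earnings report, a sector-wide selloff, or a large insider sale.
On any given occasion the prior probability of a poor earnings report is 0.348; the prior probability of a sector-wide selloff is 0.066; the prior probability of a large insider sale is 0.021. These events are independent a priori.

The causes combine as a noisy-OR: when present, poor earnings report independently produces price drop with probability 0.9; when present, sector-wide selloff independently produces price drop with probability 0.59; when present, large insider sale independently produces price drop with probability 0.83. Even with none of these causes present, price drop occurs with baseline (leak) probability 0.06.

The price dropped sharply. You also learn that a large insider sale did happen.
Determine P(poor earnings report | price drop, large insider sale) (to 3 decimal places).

P(poor earnings report | price drop, large insider sale) ≈ 0.383

Under noisy-OR, P(price drop | causes) = 1 − (1−0.06)·∏(1−qᵢ) over the active causes.
P(price drop | large insider sale) = 0.8402·0.652·0.934 + 0.934482·0.652·0.066 + 0.98402·0.348·0.934 + 0.993448·0.348·0.066 = 0.511655 + 0.040213 + 0.319838 + 0.022818 = 0.894524
Of this, 0.342656 comes from 0.319838 + 0.022818 (the poor earnings report=true cases).
Hence the posterior is 0.342656/0.894524 ≈ 0.383.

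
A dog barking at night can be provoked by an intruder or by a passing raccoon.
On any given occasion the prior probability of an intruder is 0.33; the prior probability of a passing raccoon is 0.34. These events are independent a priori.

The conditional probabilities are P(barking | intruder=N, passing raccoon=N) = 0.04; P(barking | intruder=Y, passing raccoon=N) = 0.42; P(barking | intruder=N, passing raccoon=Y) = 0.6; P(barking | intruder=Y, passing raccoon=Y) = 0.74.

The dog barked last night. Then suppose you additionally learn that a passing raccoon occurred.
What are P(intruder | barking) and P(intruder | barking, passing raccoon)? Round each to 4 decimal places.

Enumerate the 4 (intruder, passing raccoon) configurations and weight by the priors:
  P(barking) = 0.04*0.67*0.66 + 0.6*0.67*0.34 + 0.42*0.33*0.66 + 0.74*0.33*0.34
        = 0.017688 + 0.136680 + 0.091476 + 0.083028 = 0.328872
Configurations with intruder contribute 0.174504, so
  P(intruder | barking) = 0.174504 / 0.328872 ≈ 0.5306

Now condition on the additional information:
Weight on intruder=true, given the evidence: 0.74*0.33 = 0.244200
Normalizer over all consistent configurations: 0.6*0.67 + 0.74*0.33 = 0.646200
Posterior = 0.244200 / 0.646200 ≈ 0.3779
Conditioning on passing raccoon lowers the posterior on intruder: the classic explaining-away effect in a common-effect structure.

P(intruder | barking) ≈ 0.5306; P(intruder | barking, passing raccoon) ≈ 0.3779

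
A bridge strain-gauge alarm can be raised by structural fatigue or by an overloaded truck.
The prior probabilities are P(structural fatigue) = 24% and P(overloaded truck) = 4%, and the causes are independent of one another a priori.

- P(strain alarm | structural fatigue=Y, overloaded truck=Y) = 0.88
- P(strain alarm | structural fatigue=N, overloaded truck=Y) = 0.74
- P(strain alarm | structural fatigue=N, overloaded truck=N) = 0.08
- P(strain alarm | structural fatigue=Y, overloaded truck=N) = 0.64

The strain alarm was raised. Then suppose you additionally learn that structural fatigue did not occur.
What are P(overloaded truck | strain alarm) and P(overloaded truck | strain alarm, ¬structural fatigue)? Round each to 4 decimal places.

Numerator (weight on configurations with overloaded truck): 0.022496 + 0.008448 = 0.030944
The normalizing constant is 0.08*0.76*0.96 + 0.74*0.76*0.04 + 0.64*0.24*0.96 + 0.88*0.24*0.04 = 0.236768
Posterior = 0.030944 / 0.236768 ≈ 0.1307

Now also conditioning on structural fatigue≠true:
P(strain alarm | ¬structural fatigue) = 0.08·0.96 + 0.74·0.04 = 0.076800 + 0.029600 = 0.106400
Of this, 0.029600 comes from 0.74·0.04 (the overloaded truck=true cases).
So P(overloaded truck | strain alarm, ¬structural fatigue) = 0.029600/0.106400 ≈ 0.2782.

P(overloaded truck | strain alarm) ≈ 0.1307; P(overloaded truck | strain alarm, ¬structural fatigue) ≈ 0.2782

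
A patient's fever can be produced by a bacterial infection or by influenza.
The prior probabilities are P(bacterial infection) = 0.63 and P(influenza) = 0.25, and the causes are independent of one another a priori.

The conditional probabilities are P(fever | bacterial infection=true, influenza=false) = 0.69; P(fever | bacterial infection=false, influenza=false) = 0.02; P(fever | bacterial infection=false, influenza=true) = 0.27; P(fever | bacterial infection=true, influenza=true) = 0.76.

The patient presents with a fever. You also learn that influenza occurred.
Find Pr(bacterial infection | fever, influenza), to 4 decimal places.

For the numerator, keep only bacterial infection=true terms: 0.76·0.63 = 0.478800
Denominator P(fever | influenza): 0.27·0.37 + 0.76·0.63 = 0.578700
P(bacterial infection | fever, influenza) = 0.478800/0.578700 ≈ 0.8274

Pr(bacterial infection | fever, influenza) ≈ 0.8274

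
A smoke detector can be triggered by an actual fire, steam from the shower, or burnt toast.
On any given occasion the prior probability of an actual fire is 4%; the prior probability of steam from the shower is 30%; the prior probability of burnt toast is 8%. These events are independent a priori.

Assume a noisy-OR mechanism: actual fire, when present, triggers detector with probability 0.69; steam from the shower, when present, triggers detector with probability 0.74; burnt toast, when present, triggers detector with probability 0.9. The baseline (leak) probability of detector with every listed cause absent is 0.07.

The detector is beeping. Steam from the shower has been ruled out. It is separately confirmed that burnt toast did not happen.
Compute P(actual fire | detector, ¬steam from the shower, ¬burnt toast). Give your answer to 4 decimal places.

Under noisy-OR, P(detector | causes) = 1 − (1−0.07)·∏(1−qᵢ) over the active causes.
For the numerator, keep only actual fire=true terms: 0.7117·0.04 = 0.028468
The normalizing constant is 0.07·0.96 + 0.7117·0.04 = 0.095668
P(actual fire | detector, ¬steam from the shower, ¬burnt toast) = 0.028468/0.095668 ≈ 0.2976

P(actual fire | detector, ¬steam from the shower, ¬burnt toast) ≈ 0.2976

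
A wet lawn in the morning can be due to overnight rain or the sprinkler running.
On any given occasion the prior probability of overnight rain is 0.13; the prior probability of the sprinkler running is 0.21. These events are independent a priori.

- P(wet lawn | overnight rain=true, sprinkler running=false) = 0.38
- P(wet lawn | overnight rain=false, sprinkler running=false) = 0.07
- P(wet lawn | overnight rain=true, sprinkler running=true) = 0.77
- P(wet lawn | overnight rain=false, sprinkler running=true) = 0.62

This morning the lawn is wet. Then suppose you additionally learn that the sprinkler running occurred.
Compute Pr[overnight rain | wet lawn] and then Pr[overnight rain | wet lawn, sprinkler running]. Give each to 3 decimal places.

Pr[overnight rain | wet lawn] ≈ 0.271; Pr[overnight rain | wet lawn, sprinkler running] ≈ 0.157

P(wet lawn) = 0.07·0.87·0.79 + 0.62·0.87·0.21 + 0.38·0.13·0.79 + 0.77·0.13·0.21 = 0.048111 + 0.113274 + 0.039026 + 0.021021 = 0.221432
Of this, 0.060047 comes from 0.039026 + 0.021021 (the overnight rain=true cases).
Hence the posterior is 0.060047/0.221432 ≈ 0.271.

With the extra evidence:
P(wet lawn | sprinkler running) = 0.62*0.87 + 0.77*0.13 = 0.539400 + 0.100100 = 0.639500
Restricting to configurations with overnight rain present: 0.77*0.13 = 0.100100.
Hence the posterior is 0.100100/0.639500 ≈ 0.157.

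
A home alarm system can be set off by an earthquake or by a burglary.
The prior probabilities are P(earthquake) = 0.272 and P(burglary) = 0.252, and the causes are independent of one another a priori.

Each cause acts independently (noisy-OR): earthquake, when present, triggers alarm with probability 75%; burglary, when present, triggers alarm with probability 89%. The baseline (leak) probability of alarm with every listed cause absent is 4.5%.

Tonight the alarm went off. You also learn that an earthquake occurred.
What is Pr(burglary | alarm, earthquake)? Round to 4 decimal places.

Pr(burglary | alarm, earthquake) ≈ 0.3012

Under noisy-OR, P(alarm | causes) = 1 − (1−0.045)·∏(1−qᵢ) over the active causes.
Enumerate both values of burglary and weight by the priors:
  P(alarm | earthquake) = 0.76125·0.748 + 0.973738·0.252
        = 0.569415 + 0.245382 = 0.814797
The terms with burglary present sum to 0.245382, so
  P(burglary | alarm, earthquake) = 0.245382 / 0.814797 ≈ 0.3012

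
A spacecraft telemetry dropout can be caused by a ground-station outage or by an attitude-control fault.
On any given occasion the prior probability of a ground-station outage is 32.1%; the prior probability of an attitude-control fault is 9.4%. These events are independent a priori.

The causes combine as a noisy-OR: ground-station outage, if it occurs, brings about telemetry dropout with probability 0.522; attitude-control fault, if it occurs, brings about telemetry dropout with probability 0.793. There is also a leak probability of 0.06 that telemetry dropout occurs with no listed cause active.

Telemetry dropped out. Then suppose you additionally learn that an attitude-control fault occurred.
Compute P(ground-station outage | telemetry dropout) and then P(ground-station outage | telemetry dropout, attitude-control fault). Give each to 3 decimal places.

P(ground-station outage | telemetry dropout) ≈ 0.680; P(ground-station outage | telemetry dropout, attitude-control fault) ≈ 0.347

Under noisy-OR, P(telemetry dropout | causes) = 1 − (1−0.06)·∏(1−qᵢ) over the active causes.
P(telemetry dropout) = 0.06×0.679×0.906 + 0.80542×0.679×0.094 + 0.55068×0.321×0.906 + 0.906991×0.321×0.094 = 0.036910 + 0.051407 + 0.160152 + 0.027368 = 0.275837
Of this, 0.187520 comes from 0.160152 + 0.027368 (the ground-station outage=true cases).
So P(ground-station outage | telemetry dropout) = 0.187520/0.275837 ≈ 0.680.

Now also conditioning on attitude-control fault=true:
For the numerator, keep only ground-station outage=true terms: 0.906991*0.321 = 0.291144
The normalizing constant is 0.80542*0.679 + 0.906991*0.321 = 0.838024
Posterior = 0.291144 / 0.838024 ≈ 0.347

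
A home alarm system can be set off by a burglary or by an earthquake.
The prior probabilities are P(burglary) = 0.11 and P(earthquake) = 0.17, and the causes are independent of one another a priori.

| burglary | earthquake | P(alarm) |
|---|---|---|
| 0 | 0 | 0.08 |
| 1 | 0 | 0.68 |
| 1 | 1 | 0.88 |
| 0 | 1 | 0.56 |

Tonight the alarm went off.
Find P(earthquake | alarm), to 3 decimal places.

P(earthquake | alarm) ≈ 0.455

Numerator (weight on configurations with earthquake): 0.084728 + 0.016456 = 0.101184
Denominator P(alarm): 0.08·0.89·0.83 + 0.56·0.89·0.17 + 0.68·0.11·0.83 + 0.88·0.11·0.17 = 0.222364
P(earthquake | alarm) = 0.101184/0.222364 ≈ 0.455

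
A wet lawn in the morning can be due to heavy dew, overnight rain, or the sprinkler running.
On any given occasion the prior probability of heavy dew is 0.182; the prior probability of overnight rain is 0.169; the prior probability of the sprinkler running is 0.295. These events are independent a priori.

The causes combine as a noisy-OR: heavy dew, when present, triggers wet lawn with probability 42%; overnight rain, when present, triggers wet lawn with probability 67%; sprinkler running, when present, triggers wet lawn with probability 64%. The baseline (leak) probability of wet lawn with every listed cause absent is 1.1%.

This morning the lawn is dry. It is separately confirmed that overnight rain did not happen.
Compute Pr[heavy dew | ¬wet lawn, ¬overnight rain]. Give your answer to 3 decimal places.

Under noisy-OR, P(wet lawn | causes) = 1 − (1−0.011)·∏(1−qᵢ) over the active causes.
Sum P(¬wet lawn|·) weighted by the priors over the 4 (heavy dew, sprinkler running) configurations:
  P(¬wet lawn | ¬overnight rain) = 0.989×0.818×0.705 + 0.35604×0.818×0.295 + 0.57362×0.182×0.705 + 0.206503×0.182×0.295
        = 0.570346 + 0.085916 + 0.073601 + 0.011087 = 0.740950
The terms with heavy dew present sum to 0.084688, so
  P(heavy dew | ¬wet lawn, ¬overnight rain) = 0.084688 / 0.740950 ≈ 0.114

Pr[heavy dew | ¬wet lawn, ¬overnight rain] ≈ 0.114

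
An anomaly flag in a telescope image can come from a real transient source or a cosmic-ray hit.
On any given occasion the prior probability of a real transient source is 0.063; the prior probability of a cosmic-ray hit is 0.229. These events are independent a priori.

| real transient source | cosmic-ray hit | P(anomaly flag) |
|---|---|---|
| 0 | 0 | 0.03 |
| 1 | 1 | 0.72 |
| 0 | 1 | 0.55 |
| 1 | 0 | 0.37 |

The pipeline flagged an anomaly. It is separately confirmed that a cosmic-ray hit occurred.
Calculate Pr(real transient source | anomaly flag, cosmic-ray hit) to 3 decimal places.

P(anomaly flag | cosmic-ray hit) = 0.55*0.937 + 0.72*0.063 = 0.515350 + 0.045360 = 0.560710
Restricting to configurations with real transient source present: 0.72*0.063 = 0.045360.
So P(real transient source | anomaly flag, cosmic-ray hit) = 0.045360/0.560710 ≈ 0.081.

Pr(real transient source | anomaly flag, cosmic-ray hit) ≈ 0.081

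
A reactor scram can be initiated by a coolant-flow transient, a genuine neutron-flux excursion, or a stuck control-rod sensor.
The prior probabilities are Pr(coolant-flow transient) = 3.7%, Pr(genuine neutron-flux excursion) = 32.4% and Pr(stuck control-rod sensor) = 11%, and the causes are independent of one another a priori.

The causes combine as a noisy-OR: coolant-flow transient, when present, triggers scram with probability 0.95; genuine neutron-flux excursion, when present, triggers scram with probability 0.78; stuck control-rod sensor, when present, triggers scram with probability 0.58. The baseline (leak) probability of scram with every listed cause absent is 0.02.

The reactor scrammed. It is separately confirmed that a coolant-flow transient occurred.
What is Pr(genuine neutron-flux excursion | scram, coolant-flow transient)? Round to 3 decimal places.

Under noisy-OR, P(scram | causes) = 1 − (1−0.02)·∏(1−qᵢ) over the active causes.
By total probability over the 4 (genuine neutron-flux excursion, stuck control-rod sensor) configurations:
  P(scram | coolant-flow transient) = 0.951*0.676*0.89 + 0.97942*0.676*0.11 + 0.98922*0.324*0.89 + 0.995472*0.324*0.11
        = 0.572160 + 0.072830 + 0.285251 + 0.035479 = 0.965720
Keeping only the genuine neutron-flux excursion-present terms gives 0.320730, so
  P(genuine neutron-flux excursion | scram, coolant-flow transient) = 0.320730 / 0.965720 ≈ 0.332

Pr(genuine neutron-flux excursion | scram, coolant-flow transient) ≈ 0.332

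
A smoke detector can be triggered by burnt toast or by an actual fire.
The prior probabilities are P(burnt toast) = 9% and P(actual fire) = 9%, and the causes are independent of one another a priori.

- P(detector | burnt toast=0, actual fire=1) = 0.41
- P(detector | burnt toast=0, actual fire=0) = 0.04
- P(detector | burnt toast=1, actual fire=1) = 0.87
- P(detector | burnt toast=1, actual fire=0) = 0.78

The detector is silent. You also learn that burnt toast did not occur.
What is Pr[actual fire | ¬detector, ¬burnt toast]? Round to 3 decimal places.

By total probability over both values of actual fire:
  P(¬detector | ¬burnt toast) = 0.96·0.91 + 0.59·0.09
        = 0.873600 + 0.053100 = 0.926700
The terms with actual fire present sum to 0.053100, so
  P(actual fire | ¬detector, ¬burnt toast) = 0.053100 / 0.926700 ≈ 0.057

Pr[actual fire | ¬detector, ¬burnt toast] ≈ 0.057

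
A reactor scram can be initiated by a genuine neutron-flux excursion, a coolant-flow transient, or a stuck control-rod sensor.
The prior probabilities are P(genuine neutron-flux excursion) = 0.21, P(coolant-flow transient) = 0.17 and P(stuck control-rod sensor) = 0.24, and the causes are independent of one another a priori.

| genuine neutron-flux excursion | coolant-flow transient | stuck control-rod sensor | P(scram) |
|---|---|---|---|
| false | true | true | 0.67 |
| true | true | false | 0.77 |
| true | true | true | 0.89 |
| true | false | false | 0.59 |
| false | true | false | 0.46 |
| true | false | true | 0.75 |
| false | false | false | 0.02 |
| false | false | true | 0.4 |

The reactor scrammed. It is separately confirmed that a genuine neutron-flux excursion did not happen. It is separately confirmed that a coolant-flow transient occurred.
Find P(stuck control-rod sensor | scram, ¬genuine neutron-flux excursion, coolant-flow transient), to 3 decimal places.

Weight on stuck control-rod sensor=true, given the evidence: 0.67*0.24 = 0.160800
Denominator P(scram | ¬genuine neutron-flux excursion, coolant-flow transient): 0.46*0.76 + 0.67*0.24 = 0.510400
Posterior = 0.160800 / 0.510400 ≈ 0.315

P(stuck control-rod sensor | scram, ¬genuine neutron-flux excursion, coolant-flow transient) ≈ 0.315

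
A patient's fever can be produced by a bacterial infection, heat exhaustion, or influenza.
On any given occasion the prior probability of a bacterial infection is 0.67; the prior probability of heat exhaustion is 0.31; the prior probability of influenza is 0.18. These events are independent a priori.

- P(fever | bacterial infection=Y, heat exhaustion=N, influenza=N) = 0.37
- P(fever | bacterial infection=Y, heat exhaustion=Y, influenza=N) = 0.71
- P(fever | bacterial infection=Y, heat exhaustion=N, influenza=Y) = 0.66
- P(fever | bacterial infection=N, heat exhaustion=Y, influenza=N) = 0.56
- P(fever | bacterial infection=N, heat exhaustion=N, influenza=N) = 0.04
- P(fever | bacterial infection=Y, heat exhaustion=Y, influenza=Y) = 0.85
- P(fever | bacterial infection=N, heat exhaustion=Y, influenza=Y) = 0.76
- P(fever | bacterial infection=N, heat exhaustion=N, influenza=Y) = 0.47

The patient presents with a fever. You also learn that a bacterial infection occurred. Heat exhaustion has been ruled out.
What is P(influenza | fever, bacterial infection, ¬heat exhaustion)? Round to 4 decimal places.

P(influenza | fever, bacterial infection, ¬heat exhaustion) ≈ 0.2814

P(fever | bacterial infection, ¬heat exhaustion) = 0.37×0.82 + 0.66×0.18 = 0.303400 + 0.118800 = 0.422200
Restricting to configurations with influenza present: 0.66×0.18 = 0.118800.
Hence the posterior is 0.118800/0.422200 ≈ 0.2814.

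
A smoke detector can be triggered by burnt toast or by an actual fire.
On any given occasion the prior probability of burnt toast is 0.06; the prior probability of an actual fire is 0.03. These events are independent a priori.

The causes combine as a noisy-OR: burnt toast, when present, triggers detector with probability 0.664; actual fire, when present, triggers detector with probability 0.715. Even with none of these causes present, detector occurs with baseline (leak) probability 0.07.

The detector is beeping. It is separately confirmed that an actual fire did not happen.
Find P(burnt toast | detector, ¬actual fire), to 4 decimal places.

P(burnt toast | detector, ¬actual fire) ≈ 0.3853

Under noisy-OR, P(detector | causes) = 1 − (1−0.07)·∏(1−qᵢ) over the active causes.
Weight on burnt toast=true, given the evidence: 0.68752×0.06 = 0.041251
Normalizer over all consistent configurations: 0.07×0.94 + 0.68752×0.06 = 0.107051
Posterior = 0.041251 / 0.107051 ≈ 0.3853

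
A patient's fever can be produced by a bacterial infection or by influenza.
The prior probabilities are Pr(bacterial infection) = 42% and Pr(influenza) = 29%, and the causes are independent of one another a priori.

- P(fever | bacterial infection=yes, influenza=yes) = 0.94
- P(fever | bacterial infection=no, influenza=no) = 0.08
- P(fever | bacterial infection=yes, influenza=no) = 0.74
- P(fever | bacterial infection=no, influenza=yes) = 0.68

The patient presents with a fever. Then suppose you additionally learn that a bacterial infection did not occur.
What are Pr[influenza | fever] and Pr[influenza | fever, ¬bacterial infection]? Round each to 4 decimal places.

Pr[influenza | fever] ≈ 0.4744; Pr[influenza | fever, ¬bacterial infection] ≈ 0.7764

Numerator (weight on configurations with influenza): 0.114376 + 0.114492 = 0.228868
Normalizer over all consistent configurations: 0.08·0.58·0.71 + 0.68·0.58·0.29 + 0.74·0.42·0.71 + 0.94·0.42·0.29 = 0.482480
Posterior = 0.228868 / 0.482480 ≈ 0.4744

Now condition on the additional information:
Numerator (weight on configurations with influenza): 0.68×0.29 = 0.197200
Denominator P(fever | ¬bacterial infection): 0.08×0.71 + 0.68×0.29 = 0.254000
Posterior = 0.197200 / 0.254000 ≈ 0.7764
With bacterial infection excluded, influenza must carry more of the explanatory weight for the fever.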